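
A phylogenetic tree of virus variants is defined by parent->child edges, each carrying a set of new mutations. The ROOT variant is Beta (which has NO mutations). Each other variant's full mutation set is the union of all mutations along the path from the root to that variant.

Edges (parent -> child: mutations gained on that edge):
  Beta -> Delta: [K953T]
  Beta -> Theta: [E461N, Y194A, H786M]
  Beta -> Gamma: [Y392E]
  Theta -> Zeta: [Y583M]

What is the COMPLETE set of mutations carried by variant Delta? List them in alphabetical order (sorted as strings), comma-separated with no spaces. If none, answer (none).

At Beta: gained [] -> total []
At Delta: gained ['K953T'] -> total ['K953T']

Answer: K953T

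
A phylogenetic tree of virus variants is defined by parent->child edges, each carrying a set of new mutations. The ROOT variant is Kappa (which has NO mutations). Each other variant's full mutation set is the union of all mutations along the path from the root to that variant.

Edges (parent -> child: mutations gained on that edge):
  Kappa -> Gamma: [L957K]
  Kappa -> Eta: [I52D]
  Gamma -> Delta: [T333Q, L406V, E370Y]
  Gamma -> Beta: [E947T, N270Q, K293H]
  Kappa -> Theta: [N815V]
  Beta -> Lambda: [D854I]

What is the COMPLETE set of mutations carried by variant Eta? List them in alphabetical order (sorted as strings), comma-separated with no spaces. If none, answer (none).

At Kappa: gained [] -> total []
At Eta: gained ['I52D'] -> total ['I52D']

Answer: I52D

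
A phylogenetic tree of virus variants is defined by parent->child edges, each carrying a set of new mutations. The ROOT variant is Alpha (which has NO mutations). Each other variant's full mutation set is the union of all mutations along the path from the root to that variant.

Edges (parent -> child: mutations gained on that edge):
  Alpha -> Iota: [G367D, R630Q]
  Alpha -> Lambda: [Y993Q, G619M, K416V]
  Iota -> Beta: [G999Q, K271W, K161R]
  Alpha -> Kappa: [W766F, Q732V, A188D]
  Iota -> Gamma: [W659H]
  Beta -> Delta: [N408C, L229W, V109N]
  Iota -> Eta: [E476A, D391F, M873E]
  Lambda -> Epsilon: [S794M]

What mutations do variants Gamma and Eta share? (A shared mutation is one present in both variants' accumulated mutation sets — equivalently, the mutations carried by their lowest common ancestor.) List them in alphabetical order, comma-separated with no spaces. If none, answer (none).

Answer: G367D,R630Q

Derivation:
Accumulating mutations along path to Gamma:
  At Alpha: gained [] -> total []
  At Iota: gained ['G367D', 'R630Q'] -> total ['G367D', 'R630Q']
  At Gamma: gained ['W659H'] -> total ['G367D', 'R630Q', 'W659H']
Mutations(Gamma) = ['G367D', 'R630Q', 'W659H']
Accumulating mutations along path to Eta:
  At Alpha: gained [] -> total []
  At Iota: gained ['G367D', 'R630Q'] -> total ['G367D', 'R630Q']
  At Eta: gained ['E476A', 'D391F', 'M873E'] -> total ['D391F', 'E476A', 'G367D', 'M873E', 'R630Q']
Mutations(Eta) = ['D391F', 'E476A', 'G367D', 'M873E', 'R630Q']
Intersection: ['G367D', 'R630Q', 'W659H'] ∩ ['D391F', 'E476A', 'G367D', 'M873E', 'R630Q'] = ['G367D', 'R630Q']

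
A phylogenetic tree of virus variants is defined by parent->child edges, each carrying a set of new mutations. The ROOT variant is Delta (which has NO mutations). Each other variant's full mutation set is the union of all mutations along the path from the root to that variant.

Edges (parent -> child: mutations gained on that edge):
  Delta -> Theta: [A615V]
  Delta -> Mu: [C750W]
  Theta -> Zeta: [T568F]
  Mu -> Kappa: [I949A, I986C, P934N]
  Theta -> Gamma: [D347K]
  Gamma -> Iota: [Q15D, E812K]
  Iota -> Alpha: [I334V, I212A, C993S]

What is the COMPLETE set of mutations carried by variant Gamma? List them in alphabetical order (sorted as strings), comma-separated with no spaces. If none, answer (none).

At Delta: gained [] -> total []
At Theta: gained ['A615V'] -> total ['A615V']
At Gamma: gained ['D347K'] -> total ['A615V', 'D347K']

Answer: A615V,D347K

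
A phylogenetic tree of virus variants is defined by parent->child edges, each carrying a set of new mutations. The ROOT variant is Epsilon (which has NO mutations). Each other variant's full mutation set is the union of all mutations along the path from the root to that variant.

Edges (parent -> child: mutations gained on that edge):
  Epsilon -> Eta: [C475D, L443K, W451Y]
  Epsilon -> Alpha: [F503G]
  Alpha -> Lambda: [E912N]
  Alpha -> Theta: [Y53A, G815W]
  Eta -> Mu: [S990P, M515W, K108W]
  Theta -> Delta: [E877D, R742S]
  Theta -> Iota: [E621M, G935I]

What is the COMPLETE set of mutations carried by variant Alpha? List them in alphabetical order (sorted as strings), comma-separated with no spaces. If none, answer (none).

Answer: F503G

Derivation:
At Epsilon: gained [] -> total []
At Alpha: gained ['F503G'] -> total ['F503G']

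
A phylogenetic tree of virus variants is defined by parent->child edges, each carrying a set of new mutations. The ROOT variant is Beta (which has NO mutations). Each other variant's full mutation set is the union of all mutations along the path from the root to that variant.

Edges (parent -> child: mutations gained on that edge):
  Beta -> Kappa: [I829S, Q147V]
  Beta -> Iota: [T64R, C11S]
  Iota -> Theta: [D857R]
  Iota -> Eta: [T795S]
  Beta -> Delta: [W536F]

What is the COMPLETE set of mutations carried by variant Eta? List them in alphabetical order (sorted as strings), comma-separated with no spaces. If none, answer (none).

Answer: C11S,T64R,T795S

Derivation:
At Beta: gained [] -> total []
At Iota: gained ['T64R', 'C11S'] -> total ['C11S', 'T64R']
At Eta: gained ['T795S'] -> total ['C11S', 'T64R', 'T795S']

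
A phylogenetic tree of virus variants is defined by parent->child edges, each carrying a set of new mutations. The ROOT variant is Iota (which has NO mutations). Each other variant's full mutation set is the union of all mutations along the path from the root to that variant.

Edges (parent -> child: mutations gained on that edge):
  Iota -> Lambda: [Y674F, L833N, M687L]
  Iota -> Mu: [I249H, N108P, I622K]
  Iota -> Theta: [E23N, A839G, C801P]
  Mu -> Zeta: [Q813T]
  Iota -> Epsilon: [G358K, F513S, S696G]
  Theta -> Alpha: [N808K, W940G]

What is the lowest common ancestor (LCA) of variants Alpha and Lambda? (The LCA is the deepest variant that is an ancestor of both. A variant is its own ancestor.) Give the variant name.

Answer: Iota

Derivation:
Path from root to Alpha: Iota -> Theta -> Alpha
  ancestors of Alpha: {Iota, Theta, Alpha}
Path from root to Lambda: Iota -> Lambda
  ancestors of Lambda: {Iota, Lambda}
Common ancestors: {Iota}
Walk up from Lambda: Lambda (not in ancestors of Alpha), Iota (in ancestors of Alpha)
Deepest common ancestor (LCA) = Iota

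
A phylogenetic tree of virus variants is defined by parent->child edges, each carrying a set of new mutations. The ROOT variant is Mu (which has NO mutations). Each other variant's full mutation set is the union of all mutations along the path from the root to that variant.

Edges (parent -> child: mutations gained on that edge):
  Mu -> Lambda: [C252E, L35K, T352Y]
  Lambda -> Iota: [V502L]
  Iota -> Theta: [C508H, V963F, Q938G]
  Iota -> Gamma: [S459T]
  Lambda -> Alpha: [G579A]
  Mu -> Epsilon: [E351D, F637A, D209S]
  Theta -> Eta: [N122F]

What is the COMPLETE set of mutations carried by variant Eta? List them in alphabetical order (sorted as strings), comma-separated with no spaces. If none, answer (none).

Answer: C252E,C508H,L35K,N122F,Q938G,T352Y,V502L,V963F

Derivation:
At Mu: gained [] -> total []
At Lambda: gained ['C252E', 'L35K', 'T352Y'] -> total ['C252E', 'L35K', 'T352Y']
At Iota: gained ['V502L'] -> total ['C252E', 'L35K', 'T352Y', 'V502L']
At Theta: gained ['C508H', 'V963F', 'Q938G'] -> total ['C252E', 'C508H', 'L35K', 'Q938G', 'T352Y', 'V502L', 'V963F']
At Eta: gained ['N122F'] -> total ['C252E', 'C508H', 'L35K', 'N122F', 'Q938G', 'T352Y', 'V502L', 'V963F']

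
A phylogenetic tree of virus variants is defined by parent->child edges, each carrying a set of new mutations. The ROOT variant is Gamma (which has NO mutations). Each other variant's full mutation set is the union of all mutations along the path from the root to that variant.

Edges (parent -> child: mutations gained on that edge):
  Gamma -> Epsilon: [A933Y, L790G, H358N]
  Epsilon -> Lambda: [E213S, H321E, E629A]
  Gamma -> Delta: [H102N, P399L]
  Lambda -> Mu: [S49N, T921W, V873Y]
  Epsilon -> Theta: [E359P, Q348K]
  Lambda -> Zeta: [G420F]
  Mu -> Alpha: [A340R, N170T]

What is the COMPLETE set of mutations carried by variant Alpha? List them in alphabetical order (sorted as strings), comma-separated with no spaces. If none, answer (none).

Answer: A340R,A933Y,E213S,E629A,H321E,H358N,L790G,N170T,S49N,T921W,V873Y

Derivation:
At Gamma: gained [] -> total []
At Epsilon: gained ['A933Y', 'L790G', 'H358N'] -> total ['A933Y', 'H358N', 'L790G']
At Lambda: gained ['E213S', 'H321E', 'E629A'] -> total ['A933Y', 'E213S', 'E629A', 'H321E', 'H358N', 'L790G']
At Mu: gained ['S49N', 'T921W', 'V873Y'] -> total ['A933Y', 'E213S', 'E629A', 'H321E', 'H358N', 'L790G', 'S49N', 'T921W', 'V873Y']
At Alpha: gained ['A340R', 'N170T'] -> total ['A340R', 'A933Y', 'E213S', 'E629A', 'H321E', 'H358N', 'L790G', 'N170T', 'S49N', 'T921W', 'V873Y']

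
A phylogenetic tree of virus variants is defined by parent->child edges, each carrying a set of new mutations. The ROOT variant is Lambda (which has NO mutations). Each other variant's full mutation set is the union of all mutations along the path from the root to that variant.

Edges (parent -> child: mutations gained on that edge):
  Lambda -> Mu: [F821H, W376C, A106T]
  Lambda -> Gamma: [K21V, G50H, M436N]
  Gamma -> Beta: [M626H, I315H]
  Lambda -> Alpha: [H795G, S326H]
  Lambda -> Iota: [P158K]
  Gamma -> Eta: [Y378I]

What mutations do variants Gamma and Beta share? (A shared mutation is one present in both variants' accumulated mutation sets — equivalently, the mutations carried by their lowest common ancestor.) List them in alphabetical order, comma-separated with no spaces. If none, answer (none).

Accumulating mutations along path to Gamma:
  At Lambda: gained [] -> total []
  At Gamma: gained ['K21V', 'G50H', 'M436N'] -> total ['G50H', 'K21V', 'M436N']
Mutations(Gamma) = ['G50H', 'K21V', 'M436N']
Accumulating mutations along path to Beta:
  At Lambda: gained [] -> total []
  At Gamma: gained ['K21V', 'G50H', 'M436N'] -> total ['G50H', 'K21V', 'M436N']
  At Beta: gained ['M626H', 'I315H'] -> total ['G50H', 'I315H', 'K21V', 'M436N', 'M626H']
Mutations(Beta) = ['G50H', 'I315H', 'K21V', 'M436N', 'M626H']
Intersection: ['G50H', 'K21V', 'M436N'] ∩ ['G50H', 'I315H', 'K21V', 'M436N', 'M626H'] = ['G50H', 'K21V', 'M436N']

Answer: G50H,K21V,M436N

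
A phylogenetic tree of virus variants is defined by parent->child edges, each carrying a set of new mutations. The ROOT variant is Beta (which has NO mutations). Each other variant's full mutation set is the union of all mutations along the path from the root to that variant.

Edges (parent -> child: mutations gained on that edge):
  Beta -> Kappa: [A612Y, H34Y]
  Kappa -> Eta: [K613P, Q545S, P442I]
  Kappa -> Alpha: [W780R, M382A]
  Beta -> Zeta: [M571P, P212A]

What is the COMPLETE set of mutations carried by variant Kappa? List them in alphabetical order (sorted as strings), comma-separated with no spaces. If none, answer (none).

At Beta: gained [] -> total []
At Kappa: gained ['A612Y', 'H34Y'] -> total ['A612Y', 'H34Y']

Answer: A612Y,H34Y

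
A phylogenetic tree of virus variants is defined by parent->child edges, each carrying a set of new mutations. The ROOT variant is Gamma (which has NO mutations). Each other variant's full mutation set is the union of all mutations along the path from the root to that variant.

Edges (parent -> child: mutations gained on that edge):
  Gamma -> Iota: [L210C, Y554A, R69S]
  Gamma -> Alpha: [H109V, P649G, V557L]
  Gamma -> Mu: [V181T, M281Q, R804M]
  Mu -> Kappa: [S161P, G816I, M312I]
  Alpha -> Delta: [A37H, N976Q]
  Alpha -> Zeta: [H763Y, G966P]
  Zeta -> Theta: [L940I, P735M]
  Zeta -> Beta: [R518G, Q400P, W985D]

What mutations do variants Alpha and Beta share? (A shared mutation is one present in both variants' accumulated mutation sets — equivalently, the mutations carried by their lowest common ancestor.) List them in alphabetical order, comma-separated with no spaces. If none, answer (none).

Answer: H109V,P649G,V557L

Derivation:
Accumulating mutations along path to Alpha:
  At Gamma: gained [] -> total []
  At Alpha: gained ['H109V', 'P649G', 'V557L'] -> total ['H109V', 'P649G', 'V557L']
Mutations(Alpha) = ['H109V', 'P649G', 'V557L']
Accumulating mutations along path to Beta:
  At Gamma: gained [] -> total []
  At Alpha: gained ['H109V', 'P649G', 'V557L'] -> total ['H109V', 'P649G', 'V557L']
  At Zeta: gained ['H763Y', 'G966P'] -> total ['G966P', 'H109V', 'H763Y', 'P649G', 'V557L']
  At Beta: gained ['R518G', 'Q400P', 'W985D'] -> total ['G966P', 'H109V', 'H763Y', 'P649G', 'Q400P', 'R518G', 'V557L', 'W985D']
Mutations(Beta) = ['G966P', 'H109V', 'H763Y', 'P649G', 'Q400P', 'R518G', 'V557L', 'W985D']
Intersection: ['H109V', 'P649G', 'V557L'] ∩ ['G966P', 'H109V', 'H763Y', 'P649G', 'Q400P', 'R518G', 'V557L', 'W985D'] = ['H109V', 'P649G', 'V557L']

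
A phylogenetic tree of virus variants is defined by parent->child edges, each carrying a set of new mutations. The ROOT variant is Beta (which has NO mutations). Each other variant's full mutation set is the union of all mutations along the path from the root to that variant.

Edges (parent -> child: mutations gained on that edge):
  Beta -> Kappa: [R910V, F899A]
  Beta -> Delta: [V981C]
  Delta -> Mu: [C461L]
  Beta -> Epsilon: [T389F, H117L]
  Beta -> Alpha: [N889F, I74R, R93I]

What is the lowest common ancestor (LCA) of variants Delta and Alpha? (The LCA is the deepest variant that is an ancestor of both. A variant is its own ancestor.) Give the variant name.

Path from root to Delta: Beta -> Delta
  ancestors of Delta: {Beta, Delta}
Path from root to Alpha: Beta -> Alpha
  ancestors of Alpha: {Beta, Alpha}
Common ancestors: {Beta}
Walk up from Alpha: Alpha (not in ancestors of Delta), Beta (in ancestors of Delta)
Deepest common ancestor (LCA) = Beta

Answer: Beta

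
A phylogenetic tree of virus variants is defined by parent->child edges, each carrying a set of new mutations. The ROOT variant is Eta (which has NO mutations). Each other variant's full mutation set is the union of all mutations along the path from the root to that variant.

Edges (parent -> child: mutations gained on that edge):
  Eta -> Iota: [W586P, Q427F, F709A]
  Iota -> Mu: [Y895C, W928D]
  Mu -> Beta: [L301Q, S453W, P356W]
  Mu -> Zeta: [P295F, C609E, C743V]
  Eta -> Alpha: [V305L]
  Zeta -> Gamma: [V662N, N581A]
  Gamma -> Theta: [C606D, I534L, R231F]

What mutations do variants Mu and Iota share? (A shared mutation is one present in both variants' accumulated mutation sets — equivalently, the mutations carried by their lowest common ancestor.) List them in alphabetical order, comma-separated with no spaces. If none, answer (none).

Answer: F709A,Q427F,W586P

Derivation:
Accumulating mutations along path to Mu:
  At Eta: gained [] -> total []
  At Iota: gained ['W586P', 'Q427F', 'F709A'] -> total ['F709A', 'Q427F', 'W586P']
  At Mu: gained ['Y895C', 'W928D'] -> total ['F709A', 'Q427F', 'W586P', 'W928D', 'Y895C']
Mutations(Mu) = ['F709A', 'Q427F', 'W586P', 'W928D', 'Y895C']
Accumulating mutations along path to Iota:
  At Eta: gained [] -> total []
  At Iota: gained ['W586P', 'Q427F', 'F709A'] -> total ['F709A', 'Q427F', 'W586P']
Mutations(Iota) = ['F709A', 'Q427F', 'W586P']
Intersection: ['F709A', 'Q427F', 'W586P', 'W928D', 'Y895C'] ∩ ['F709A', 'Q427F', 'W586P'] = ['F709A', 'Q427F', 'W586P']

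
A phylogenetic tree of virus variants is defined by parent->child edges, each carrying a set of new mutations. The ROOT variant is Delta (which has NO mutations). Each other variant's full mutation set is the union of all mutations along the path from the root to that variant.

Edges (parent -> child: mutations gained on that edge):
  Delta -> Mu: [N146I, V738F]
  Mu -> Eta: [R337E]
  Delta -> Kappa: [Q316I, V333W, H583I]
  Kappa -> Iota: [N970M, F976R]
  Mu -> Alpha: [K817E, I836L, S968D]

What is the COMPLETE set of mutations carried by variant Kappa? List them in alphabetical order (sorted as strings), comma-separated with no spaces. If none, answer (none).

At Delta: gained [] -> total []
At Kappa: gained ['Q316I', 'V333W', 'H583I'] -> total ['H583I', 'Q316I', 'V333W']

Answer: H583I,Q316I,V333W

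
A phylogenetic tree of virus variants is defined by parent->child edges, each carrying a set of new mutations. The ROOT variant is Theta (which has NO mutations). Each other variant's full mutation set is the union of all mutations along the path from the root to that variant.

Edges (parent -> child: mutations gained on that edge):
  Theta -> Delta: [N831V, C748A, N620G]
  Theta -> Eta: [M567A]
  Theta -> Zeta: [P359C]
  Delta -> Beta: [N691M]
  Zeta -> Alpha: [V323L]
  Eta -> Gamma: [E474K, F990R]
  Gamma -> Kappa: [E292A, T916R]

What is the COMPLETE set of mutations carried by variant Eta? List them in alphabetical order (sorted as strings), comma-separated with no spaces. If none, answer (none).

At Theta: gained [] -> total []
At Eta: gained ['M567A'] -> total ['M567A']

Answer: M567A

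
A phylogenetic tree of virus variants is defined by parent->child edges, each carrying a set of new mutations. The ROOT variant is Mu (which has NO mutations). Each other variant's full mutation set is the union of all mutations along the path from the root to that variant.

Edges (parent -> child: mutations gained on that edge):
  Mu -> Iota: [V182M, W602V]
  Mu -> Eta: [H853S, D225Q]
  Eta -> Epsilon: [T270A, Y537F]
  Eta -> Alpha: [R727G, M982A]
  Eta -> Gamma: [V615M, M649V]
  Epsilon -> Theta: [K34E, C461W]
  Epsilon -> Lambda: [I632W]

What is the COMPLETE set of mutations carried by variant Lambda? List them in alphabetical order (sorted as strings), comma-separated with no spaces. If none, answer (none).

Answer: D225Q,H853S,I632W,T270A,Y537F

Derivation:
At Mu: gained [] -> total []
At Eta: gained ['H853S', 'D225Q'] -> total ['D225Q', 'H853S']
At Epsilon: gained ['T270A', 'Y537F'] -> total ['D225Q', 'H853S', 'T270A', 'Y537F']
At Lambda: gained ['I632W'] -> total ['D225Q', 'H853S', 'I632W', 'T270A', 'Y537F']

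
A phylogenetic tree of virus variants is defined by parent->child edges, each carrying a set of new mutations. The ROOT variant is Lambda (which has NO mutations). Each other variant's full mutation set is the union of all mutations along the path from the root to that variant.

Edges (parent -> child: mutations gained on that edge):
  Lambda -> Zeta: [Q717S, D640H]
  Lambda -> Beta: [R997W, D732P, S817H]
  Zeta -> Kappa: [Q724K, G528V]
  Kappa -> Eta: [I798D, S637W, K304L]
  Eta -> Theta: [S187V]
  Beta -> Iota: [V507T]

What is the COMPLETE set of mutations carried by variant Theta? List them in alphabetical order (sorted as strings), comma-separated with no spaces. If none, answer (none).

At Lambda: gained [] -> total []
At Zeta: gained ['Q717S', 'D640H'] -> total ['D640H', 'Q717S']
At Kappa: gained ['Q724K', 'G528V'] -> total ['D640H', 'G528V', 'Q717S', 'Q724K']
At Eta: gained ['I798D', 'S637W', 'K304L'] -> total ['D640H', 'G528V', 'I798D', 'K304L', 'Q717S', 'Q724K', 'S637W']
At Theta: gained ['S187V'] -> total ['D640H', 'G528V', 'I798D', 'K304L', 'Q717S', 'Q724K', 'S187V', 'S637W']

Answer: D640H,G528V,I798D,K304L,Q717S,Q724K,S187V,S637W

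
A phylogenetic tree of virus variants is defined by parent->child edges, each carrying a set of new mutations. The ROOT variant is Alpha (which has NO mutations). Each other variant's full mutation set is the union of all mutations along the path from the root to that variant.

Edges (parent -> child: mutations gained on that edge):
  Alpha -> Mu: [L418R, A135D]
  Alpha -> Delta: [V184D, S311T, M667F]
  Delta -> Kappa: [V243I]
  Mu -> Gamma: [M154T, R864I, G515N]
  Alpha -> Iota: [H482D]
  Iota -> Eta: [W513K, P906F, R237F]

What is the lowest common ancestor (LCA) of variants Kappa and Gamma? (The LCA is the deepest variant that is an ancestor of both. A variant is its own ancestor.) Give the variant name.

Answer: Alpha

Derivation:
Path from root to Kappa: Alpha -> Delta -> Kappa
  ancestors of Kappa: {Alpha, Delta, Kappa}
Path from root to Gamma: Alpha -> Mu -> Gamma
  ancestors of Gamma: {Alpha, Mu, Gamma}
Common ancestors: {Alpha}
Walk up from Gamma: Gamma (not in ancestors of Kappa), Mu (not in ancestors of Kappa), Alpha (in ancestors of Kappa)
Deepest common ancestor (LCA) = Alpha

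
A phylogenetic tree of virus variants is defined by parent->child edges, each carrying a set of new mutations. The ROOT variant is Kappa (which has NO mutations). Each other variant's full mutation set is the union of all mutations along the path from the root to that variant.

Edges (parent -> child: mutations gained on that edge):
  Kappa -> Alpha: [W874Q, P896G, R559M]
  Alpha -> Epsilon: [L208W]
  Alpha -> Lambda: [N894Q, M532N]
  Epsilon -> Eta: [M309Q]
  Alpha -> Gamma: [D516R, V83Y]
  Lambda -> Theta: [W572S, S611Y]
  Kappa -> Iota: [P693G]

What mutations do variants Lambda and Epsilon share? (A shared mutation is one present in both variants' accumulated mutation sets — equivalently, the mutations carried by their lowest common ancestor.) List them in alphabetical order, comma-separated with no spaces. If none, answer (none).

Answer: P896G,R559M,W874Q

Derivation:
Accumulating mutations along path to Lambda:
  At Kappa: gained [] -> total []
  At Alpha: gained ['W874Q', 'P896G', 'R559M'] -> total ['P896G', 'R559M', 'W874Q']
  At Lambda: gained ['N894Q', 'M532N'] -> total ['M532N', 'N894Q', 'P896G', 'R559M', 'W874Q']
Mutations(Lambda) = ['M532N', 'N894Q', 'P896G', 'R559M', 'W874Q']
Accumulating mutations along path to Epsilon:
  At Kappa: gained [] -> total []
  At Alpha: gained ['W874Q', 'P896G', 'R559M'] -> total ['P896G', 'R559M', 'W874Q']
  At Epsilon: gained ['L208W'] -> total ['L208W', 'P896G', 'R559M', 'W874Q']
Mutations(Epsilon) = ['L208W', 'P896G', 'R559M', 'W874Q']
Intersection: ['M532N', 'N894Q', 'P896G', 'R559M', 'W874Q'] ∩ ['L208W', 'P896G', 'R559M', 'W874Q'] = ['P896G', 'R559M', 'W874Q']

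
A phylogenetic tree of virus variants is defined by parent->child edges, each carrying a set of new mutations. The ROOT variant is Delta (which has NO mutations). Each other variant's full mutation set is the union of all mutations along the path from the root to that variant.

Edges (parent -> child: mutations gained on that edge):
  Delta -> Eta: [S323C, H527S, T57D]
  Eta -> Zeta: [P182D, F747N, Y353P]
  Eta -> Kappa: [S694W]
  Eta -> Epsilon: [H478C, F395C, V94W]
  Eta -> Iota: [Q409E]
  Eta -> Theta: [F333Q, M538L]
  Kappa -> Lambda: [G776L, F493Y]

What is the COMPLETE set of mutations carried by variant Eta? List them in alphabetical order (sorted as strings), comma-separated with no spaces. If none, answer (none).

At Delta: gained [] -> total []
At Eta: gained ['S323C', 'H527S', 'T57D'] -> total ['H527S', 'S323C', 'T57D']

Answer: H527S,S323C,T57D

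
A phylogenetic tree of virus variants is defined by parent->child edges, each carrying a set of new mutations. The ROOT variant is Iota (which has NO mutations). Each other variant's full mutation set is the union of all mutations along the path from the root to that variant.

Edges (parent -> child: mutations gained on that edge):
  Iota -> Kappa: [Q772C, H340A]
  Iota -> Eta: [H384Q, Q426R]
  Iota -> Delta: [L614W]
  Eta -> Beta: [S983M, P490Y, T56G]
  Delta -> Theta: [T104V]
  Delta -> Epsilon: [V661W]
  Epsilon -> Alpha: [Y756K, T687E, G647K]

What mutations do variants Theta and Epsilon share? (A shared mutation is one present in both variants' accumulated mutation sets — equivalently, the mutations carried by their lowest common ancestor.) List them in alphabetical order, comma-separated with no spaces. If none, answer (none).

Accumulating mutations along path to Theta:
  At Iota: gained [] -> total []
  At Delta: gained ['L614W'] -> total ['L614W']
  At Theta: gained ['T104V'] -> total ['L614W', 'T104V']
Mutations(Theta) = ['L614W', 'T104V']
Accumulating mutations along path to Epsilon:
  At Iota: gained [] -> total []
  At Delta: gained ['L614W'] -> total ['L614W']
  At Epsilon: gained ['V661W'] -> total ['L614W', 'V661W']
Mutations(Epsilon) = ['L614W', 'V661W']
Intersection: ['L614W', 'T104V'] ∩ ['L614W', 'V661W'] = ['L614W']

Answer: L614W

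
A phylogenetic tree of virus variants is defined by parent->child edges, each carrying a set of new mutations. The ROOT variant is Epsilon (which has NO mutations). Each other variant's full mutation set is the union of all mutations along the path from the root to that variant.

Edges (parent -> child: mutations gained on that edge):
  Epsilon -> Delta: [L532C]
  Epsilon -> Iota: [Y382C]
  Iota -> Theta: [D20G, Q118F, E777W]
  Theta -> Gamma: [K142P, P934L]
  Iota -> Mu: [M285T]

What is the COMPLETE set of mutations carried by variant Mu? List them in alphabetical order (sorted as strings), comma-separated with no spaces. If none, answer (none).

At Epsilon: gained [] -> total []
At Iota: gained ['Y382C'] -> total ['Y382C']
At Mu: gained ['M285T'] -> total ['M285T', 'Y382C']

Answer: M285T,Y382C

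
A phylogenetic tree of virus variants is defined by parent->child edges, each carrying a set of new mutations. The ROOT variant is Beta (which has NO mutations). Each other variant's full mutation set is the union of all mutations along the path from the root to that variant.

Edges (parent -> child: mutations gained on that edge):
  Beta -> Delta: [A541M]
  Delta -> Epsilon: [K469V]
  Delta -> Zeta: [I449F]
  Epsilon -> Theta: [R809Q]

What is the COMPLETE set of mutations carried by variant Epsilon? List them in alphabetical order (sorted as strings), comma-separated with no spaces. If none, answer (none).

Answer: A541M,K469V

Derivation:
At Beta: gained [] -> total []
At Delta: gained ['A541M'] -> total ['A541M']
At Epsilon: gained ['K469V'] -> total ['A541M', 'K469V']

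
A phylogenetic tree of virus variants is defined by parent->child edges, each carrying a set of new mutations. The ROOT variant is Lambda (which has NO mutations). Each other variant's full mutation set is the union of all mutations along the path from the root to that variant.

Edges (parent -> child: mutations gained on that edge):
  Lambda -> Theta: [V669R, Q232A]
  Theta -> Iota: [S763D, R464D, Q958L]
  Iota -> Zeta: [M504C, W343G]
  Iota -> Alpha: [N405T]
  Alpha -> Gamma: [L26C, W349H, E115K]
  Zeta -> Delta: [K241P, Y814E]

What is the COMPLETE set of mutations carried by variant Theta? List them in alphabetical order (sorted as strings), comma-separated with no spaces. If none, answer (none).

Answer: Q232A,V669R

Derivation:
At Lambda: gained [] -> total []
At Theta: gained ['V669R', 'Q232A'] -> total ['Q232A', 'V669R']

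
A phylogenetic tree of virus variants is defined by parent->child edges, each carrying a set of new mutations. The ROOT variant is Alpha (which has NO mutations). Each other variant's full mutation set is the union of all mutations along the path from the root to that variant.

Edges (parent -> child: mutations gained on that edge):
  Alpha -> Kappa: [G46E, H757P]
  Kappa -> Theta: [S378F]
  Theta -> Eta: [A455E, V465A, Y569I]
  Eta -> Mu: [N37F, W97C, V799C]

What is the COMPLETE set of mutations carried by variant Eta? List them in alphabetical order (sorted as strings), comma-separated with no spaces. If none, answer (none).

Answer: A455E,G46E,H757P,S378F,V465A,Y569I

Derivation:
At Alpha: gained [] -> total []
At Kappa: gained ['G46E', 'H757P'] -> total ['G46E', 'H757P']
At Theta: gained ['S378F'] -> total ['G46E', 'H757P', 'S378F']
At Eta: gained ['A455E', 'V465A', 'Y569I'] -> total ['A455E', 'G46E', 'H757P', 'S378F', 'V465A', 'Y569I']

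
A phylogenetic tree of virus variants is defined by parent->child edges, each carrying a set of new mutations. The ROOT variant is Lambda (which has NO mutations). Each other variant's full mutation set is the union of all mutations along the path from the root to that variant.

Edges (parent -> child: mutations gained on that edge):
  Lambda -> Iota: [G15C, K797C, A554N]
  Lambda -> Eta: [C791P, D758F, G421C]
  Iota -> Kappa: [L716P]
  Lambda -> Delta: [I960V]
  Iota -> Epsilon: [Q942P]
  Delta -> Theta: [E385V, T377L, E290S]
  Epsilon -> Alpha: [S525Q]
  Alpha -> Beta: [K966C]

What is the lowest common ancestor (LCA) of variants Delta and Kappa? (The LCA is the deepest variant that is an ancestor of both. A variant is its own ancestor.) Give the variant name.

Path from root to Delta: Lambda -> Delta
  ancestors of Delta: {Lambda, Delta}
Path from root to Kappa: Lambda -> Iota -> Kappa
  ancestors of Kappa: {Lambda, Iota, Kappa}
Common ancestors: {Lambda}
Walk up from Kappa: Kappa (not in ancestors of Delta), Iota (not in ancestors of Delta), Lambda (in ancestors of Delta)
Deepest common ancestor (LCA) = Lambda

Answer: Lambda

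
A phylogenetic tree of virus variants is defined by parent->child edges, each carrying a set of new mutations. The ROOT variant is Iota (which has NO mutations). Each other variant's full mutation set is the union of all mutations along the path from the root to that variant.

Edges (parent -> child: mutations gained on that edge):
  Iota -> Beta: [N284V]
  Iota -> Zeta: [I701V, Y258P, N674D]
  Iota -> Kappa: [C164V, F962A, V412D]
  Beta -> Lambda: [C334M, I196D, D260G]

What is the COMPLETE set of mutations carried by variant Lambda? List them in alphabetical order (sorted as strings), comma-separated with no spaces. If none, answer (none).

At Iota: gained [] -> total []
At Beta: gained ['N284V'] -> total ['N284V']
At Lambda: gained ['C334M', 'I196D', 'D260G'] -> total ['C334M', 'D260G', 'I196D', 'N284V']

Answer: C334M,D260G,I196D,N284V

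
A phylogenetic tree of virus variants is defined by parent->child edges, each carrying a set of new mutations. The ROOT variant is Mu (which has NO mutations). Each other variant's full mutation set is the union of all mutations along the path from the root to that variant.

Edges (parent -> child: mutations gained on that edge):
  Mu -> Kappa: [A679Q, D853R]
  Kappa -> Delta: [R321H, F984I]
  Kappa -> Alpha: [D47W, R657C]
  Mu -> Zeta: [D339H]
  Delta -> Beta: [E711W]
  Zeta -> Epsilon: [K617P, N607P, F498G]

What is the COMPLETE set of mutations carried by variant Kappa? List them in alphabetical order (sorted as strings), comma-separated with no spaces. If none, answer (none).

At Mu: gained [] -> total []
At Kappa: gained ['A679Q', 'D853R'] -> total ['A679Q', 'D853R']

Answer: A679Q,D853R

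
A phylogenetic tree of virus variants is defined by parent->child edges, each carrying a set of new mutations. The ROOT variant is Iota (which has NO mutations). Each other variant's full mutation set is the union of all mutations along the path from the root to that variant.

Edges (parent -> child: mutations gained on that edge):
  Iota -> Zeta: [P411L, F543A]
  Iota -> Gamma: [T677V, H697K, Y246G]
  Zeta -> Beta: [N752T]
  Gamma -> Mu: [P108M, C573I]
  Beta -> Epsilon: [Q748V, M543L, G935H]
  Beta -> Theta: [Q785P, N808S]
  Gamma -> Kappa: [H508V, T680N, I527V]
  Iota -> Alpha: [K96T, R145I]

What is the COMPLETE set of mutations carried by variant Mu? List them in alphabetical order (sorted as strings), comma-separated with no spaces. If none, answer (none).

At Iota: gained [] -> total []
At Gamma: gained ['T677V', 'H697K', 'Y246G'] -> total ['H697K', 'T677V', 'Y246G']
At Mu: gained ['P108M', 'C573I'] -> total ['C573I', 'H697K', 'P108M', 'T677V', 'Y246G']

Answer: C573I,H697K,P108M,T677V,Y246G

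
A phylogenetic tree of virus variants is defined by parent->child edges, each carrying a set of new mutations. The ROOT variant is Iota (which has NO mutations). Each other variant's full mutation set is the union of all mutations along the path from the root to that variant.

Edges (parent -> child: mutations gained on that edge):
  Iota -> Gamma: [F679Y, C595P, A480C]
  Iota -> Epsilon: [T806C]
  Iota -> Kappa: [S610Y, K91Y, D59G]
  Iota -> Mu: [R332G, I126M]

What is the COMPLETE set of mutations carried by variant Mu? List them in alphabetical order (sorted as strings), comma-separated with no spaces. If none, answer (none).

Answer: I126M,R332G

Derivation:
At Iota: gained [] -> total []
At Mu: gained ['R332G', 'I126M'] -> total ['I126M', 'R332G']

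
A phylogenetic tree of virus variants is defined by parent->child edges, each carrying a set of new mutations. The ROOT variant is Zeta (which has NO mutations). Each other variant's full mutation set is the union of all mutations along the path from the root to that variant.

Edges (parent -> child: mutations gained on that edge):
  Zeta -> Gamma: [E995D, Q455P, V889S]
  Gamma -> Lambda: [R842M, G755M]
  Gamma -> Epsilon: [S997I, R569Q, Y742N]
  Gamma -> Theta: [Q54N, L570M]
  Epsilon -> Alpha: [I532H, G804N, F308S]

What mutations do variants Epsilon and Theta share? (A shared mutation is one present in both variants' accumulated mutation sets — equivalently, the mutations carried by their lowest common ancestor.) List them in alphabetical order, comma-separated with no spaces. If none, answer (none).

Answer: E995D,Q455P,V889S

Derivation:
Accumulating mutations along path to Epsilon:
  At Zeta: gained [] -> total []
  At Gamma: gained ['E995D', 'Q455P', 'V889S'] -> total ['E995D', 'Q455P', 'V889S']
  At Epsilon: gained ['S997I', 'R569Q', 'Y742N'] -> total ['E995D', 'Q455P', 'R569Q', 'S997I', 'V889S', 'Y742N']
Mutations(Epsilon) = ['E995D', 'Q455P', 'R569Q', 'S997I', 'V889S', 'Y742N']
Accumulating mutations along path to Theta:
  At Zeta: gained [] -> total []
  At Gamma: gained ['E995D', 'Q455P', 'V889S'] -> total ['E995D', 'Q455P', 'V889S']
  At Theta: gained ['Q54N', 'L570M'] -> total ['E995D', 'L570M', 'Q455P', 'Q54N', 'V889S']
Mutations(Theta) = ['E995D', 'L570M', 'Q455P', 'Q54N', 'V889S']
Intersection: ['E995D', 'Q455P', 'R569Q', 'S997I', 'V889S', 'Y742N'] ∩ ['E995D', 'L570M', 'Q455P', 'Q54N', 'V889S'] = ['E995D', 'Q455P', 'V889S']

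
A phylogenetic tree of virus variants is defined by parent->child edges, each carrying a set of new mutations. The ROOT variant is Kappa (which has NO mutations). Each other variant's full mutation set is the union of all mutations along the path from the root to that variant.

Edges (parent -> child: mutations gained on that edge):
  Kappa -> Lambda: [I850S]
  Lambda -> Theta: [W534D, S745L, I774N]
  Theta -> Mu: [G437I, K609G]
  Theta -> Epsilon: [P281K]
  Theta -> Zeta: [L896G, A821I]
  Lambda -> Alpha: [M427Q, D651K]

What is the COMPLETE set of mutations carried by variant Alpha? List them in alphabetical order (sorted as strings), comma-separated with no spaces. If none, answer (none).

Answer: D651K,I850S,M427Q

Derivation:
At Kappa: gained [] -> total []
At Lambda: gained ['I850S'] -> total ['I850S']
At Alpha: gained ['M427Q', 'D651K'] -> total ['D651K', 'I850S', 'M427Q']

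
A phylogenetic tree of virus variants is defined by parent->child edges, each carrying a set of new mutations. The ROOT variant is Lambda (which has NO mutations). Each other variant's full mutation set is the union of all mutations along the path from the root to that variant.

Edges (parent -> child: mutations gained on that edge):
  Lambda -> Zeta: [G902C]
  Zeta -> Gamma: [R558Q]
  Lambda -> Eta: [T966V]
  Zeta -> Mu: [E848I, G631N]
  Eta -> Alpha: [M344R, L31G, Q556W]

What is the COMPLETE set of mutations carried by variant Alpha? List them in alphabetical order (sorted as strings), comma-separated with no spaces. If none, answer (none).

At Lambda: gained [] -> total []
At Eta: gained ['T966V'] -> total ['T966V']
At Alpha: gained ['M344R', 'L31G', 'Q556W'] -> total ['L31G', 'M344R', 'Q556W', 'T966V']

Answer: L31G,M344R,Q556W,T966V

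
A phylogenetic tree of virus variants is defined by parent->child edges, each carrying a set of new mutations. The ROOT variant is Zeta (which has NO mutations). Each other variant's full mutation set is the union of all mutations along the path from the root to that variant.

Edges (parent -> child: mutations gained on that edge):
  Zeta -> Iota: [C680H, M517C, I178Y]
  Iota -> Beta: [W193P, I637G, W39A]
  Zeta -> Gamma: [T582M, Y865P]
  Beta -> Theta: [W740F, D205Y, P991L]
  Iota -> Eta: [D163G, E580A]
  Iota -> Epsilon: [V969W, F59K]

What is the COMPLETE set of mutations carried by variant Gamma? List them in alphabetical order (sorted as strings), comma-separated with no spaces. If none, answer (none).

Answer: T582M,Y865P

Derivation:
At Zeta: gained [] -> total []
At Gamma: gained ['T582M', 'Y865P'] -> total ['T582M', 'Y865P']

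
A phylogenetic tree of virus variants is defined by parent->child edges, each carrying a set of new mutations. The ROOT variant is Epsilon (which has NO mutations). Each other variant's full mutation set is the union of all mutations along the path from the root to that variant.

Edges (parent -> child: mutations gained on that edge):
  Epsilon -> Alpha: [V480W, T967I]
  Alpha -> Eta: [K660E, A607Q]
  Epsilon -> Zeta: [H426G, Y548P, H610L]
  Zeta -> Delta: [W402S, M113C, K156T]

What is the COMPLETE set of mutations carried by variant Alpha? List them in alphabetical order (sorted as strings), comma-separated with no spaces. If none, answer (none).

Answer: T967I,V480W

Derivation:
At Epsilon: gained [] -> total []
At Alpha: gained ['V480W', 'T967I'] -> total ['T967I', 'V480W']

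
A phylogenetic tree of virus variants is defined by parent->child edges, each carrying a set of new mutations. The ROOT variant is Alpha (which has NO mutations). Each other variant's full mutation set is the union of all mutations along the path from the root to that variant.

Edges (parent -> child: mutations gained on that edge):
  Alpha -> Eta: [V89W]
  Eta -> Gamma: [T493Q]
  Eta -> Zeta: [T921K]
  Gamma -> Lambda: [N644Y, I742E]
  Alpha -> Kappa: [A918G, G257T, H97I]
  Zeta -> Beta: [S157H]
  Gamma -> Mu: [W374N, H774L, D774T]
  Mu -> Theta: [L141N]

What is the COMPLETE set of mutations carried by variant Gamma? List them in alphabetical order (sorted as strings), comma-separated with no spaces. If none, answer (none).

Answer: T493Q,V89W

Derivation:
At Alpha: gained [] -> total []
At Eta: gained ['V89W'] -> total ['V89W']
At Gamma: gained ['T493Q'] -> total ['T493Q', 'V89W']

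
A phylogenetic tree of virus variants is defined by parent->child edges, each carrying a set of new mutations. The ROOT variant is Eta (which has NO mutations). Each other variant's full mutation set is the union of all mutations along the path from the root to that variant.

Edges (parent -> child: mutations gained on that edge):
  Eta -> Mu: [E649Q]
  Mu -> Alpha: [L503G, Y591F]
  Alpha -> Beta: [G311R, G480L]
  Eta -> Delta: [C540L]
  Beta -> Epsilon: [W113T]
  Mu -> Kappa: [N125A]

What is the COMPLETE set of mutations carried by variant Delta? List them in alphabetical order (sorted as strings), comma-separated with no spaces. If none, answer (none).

At Eta: gained [] -> total []
At Delta: gained ['C540L'] -> total ['C540L']

Answer: C540L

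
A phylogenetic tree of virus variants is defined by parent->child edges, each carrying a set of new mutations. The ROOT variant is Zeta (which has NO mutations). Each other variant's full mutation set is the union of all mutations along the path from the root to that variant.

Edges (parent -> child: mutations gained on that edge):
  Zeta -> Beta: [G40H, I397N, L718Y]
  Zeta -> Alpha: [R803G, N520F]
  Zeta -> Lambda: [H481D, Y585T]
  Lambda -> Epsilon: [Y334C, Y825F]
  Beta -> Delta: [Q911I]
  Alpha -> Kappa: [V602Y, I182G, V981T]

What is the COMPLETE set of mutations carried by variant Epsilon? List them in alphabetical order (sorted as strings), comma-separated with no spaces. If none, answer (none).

At Zeta: gained [] -> total []
At Lambda: gained ['H481D', 'Y585T'] -> total ['H481D', 'Y585T']
At Epsilon: gained ['Y334C', 'Y825F'] -> total ['H481D', 'Y334C', 'Y585T', 'Y825F']

Answer: H481D,Y334C,Y585T,Y825F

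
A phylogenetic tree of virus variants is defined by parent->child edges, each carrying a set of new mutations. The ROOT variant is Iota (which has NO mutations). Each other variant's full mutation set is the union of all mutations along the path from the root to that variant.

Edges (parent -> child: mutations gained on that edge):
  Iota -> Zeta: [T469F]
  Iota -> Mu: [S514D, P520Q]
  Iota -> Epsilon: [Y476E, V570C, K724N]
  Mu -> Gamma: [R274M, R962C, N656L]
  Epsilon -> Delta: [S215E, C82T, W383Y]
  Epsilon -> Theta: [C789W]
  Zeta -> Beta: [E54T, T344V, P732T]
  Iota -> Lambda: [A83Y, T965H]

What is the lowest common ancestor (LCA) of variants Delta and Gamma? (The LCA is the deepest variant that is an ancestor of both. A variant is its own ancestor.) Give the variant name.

Path from root to Delta: Iota -> Epsilon -> Delta
  ancestors of Delta: {Iota, Epsilon, Delta}
Path from root to Gamma: Iota -> Mu -> Gamma
  ancestors of Gamma: {Iota, Mu, Gamma}
Common ancestors: {Iota}
Walk up from Gamma: Gamma (not in ancestors of Delta), Mu (not in ancestors of Delta), Iota (in ancestors of Delta)
Deepest common ancestor (LCA) = Iota

Answer: Iota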